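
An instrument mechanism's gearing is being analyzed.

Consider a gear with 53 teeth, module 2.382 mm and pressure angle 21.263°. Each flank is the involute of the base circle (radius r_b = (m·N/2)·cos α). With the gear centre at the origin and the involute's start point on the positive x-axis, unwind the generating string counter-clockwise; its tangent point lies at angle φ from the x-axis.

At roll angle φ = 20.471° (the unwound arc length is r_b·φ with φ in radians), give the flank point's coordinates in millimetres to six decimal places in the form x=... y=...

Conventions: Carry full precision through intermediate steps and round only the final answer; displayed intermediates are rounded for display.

topology: single-mesh involute geometry — m = 2.382, N = 53
pitch radius r_p = m·N/2 = 2.382·53/2 = 63.123000
base radius r_b = r_p·cos α = 63.123000·cos 21.263° = 58.825940
roll angle φ = 20.471° = 0.35728635 rad
x = r_b·(cos φ + φ·sin φ) = 62.461633
y = r_b·(sin φ − φ·cos φ) = 0.882964

x=62.461633 y=0.882964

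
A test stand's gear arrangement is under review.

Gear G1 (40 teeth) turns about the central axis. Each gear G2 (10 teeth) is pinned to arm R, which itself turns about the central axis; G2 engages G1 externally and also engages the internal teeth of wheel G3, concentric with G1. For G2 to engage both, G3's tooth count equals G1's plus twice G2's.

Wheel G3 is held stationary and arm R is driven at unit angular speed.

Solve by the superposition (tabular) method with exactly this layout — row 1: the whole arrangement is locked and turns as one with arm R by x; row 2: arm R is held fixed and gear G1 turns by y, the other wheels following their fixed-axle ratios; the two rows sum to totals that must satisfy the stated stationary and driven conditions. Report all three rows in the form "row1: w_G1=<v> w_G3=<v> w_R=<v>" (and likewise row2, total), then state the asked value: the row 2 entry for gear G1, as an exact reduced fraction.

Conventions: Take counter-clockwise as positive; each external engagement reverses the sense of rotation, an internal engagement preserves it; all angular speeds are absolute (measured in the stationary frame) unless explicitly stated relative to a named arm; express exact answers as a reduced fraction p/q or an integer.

class = planetary set [G3 = 40+2·10 = 60; Willis about the carrier]
row 1 — lock + rotate with arm: ω_sun = ω_ring = ω_arm = x
row 2 — arm fixed, fixed-axis ratios: sun y, ring −(40/60)·y, arm 0
boundary: total ω_ring = x − (40/60)·y = 0 and total ω_arm = x = 1  ⇒  y = 3/2, x = 1
row 2 ring = −(40/60)·3/2 = -1
totals (row 1 + row 2): sun 1 + 3/2 = 5/2, ring 1 + (-1) = 0, arm 1 + 0 = 1
asked cell (row2, sun) = 3/2

row1: w_G1=1 w_G3=1 w_R=1
row2: w_G1=3/2 w_G3=-1 w_R=0
total: w_G1=5/2 w_G3=0 w_R=1
asked value: 3/2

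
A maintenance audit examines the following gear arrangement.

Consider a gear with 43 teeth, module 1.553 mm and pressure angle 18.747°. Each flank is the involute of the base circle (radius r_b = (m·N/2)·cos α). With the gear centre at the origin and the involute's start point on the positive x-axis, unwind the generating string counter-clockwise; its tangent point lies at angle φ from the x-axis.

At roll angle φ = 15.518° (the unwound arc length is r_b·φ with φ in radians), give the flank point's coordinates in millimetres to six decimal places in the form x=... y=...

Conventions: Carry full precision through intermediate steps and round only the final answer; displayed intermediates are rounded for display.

x=32.756568 y=0.207857

single-mesh involute tooth geometry (43T wheel at module 1.553)
pitch radius r_p = m·N/2 = 1.553·43/2 = 33.389500
base radius r_b = r_p·cos α = 33.389500·cos 18.747° = 31.618085
roll angle φ = 15.518° = 0.27084019 rad
x = r_b·(cos φ + φ·sin φ) = 32.756568
y = r_b·(sin φ − φ·cos φ) = 0.207857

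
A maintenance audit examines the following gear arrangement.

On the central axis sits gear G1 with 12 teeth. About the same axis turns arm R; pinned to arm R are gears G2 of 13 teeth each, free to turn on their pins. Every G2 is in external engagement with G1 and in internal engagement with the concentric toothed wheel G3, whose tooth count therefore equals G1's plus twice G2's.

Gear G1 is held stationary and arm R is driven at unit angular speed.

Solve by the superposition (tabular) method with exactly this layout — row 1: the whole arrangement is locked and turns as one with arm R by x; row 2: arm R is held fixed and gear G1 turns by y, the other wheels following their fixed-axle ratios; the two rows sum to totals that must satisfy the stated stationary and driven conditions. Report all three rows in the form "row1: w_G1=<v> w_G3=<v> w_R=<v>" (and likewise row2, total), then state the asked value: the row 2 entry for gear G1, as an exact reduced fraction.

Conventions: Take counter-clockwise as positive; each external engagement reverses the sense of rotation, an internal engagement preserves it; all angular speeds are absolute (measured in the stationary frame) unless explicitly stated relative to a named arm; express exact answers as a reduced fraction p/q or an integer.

row1: w_G1=1 w_G3=1 w_R=1
row2: w_G1=-1 w_G3=6/19 w_R=0
total: w_G1=0 w_G3=25/19 w_R=1
asked value: -1

class = planetary set [G3 = 12+2·13 = 38; Willis about the carrier]
superposition row 1 [locked train]: every member turns x
row 2 — arm fixed, fixed-axis ratios: sun y, ring −(12/38)·y, arm 0
boundary: total ω_sun = x + y = 0 and total ω_arm = x = 1  ⇒  y = -1, x = 1
row 2 ring = −(12/38)·(-1) = 6/19
totals (row 1 + row 2): sun 1 + (-1) = 0, ring 1 + 6/19 = 25/19, arm 1 + 0 = 1
asked cell (row2, sun) = -1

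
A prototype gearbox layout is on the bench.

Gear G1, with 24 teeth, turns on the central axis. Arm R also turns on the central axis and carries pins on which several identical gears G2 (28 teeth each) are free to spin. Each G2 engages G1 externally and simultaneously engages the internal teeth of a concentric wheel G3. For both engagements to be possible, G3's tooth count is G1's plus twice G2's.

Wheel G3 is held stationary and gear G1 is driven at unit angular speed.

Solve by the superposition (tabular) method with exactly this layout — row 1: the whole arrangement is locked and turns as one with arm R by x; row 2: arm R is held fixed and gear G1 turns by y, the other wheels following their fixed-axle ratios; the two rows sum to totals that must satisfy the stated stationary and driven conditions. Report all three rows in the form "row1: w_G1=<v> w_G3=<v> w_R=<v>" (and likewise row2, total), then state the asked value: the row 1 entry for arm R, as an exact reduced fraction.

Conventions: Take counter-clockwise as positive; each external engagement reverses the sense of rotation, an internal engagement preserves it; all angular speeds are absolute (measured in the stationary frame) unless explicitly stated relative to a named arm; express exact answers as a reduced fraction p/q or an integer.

recognized (axles ride arm R): planetary set, 24/28/80 teeth
row 1 — lock + rotate with arm: ω_sun = ω_ring = ω_arm = x
row 2 — arm fixed, fixed-axis ratios: sun y, ring −(24/80)·y, arm 0
boundary: total ω_ring = x − (24/80)·y = 0 and total ω_sun = x + y = 1  ⇒  y = 10/13, x = 3/13
row 2 ring = −(24/80)·10/13 = -3/13
totals (row 1 + row 2): sun 3/13 + 10/13 = 1, ring 3/13 + (-3/13) = 0, arm 3/13 + 0 = 3/13
asked cell (row1, arm) = 3/13

row1: w_G1=3/13 w_G3=3/13 w_R=3/13
row2: w_G1=10/13 w_G3=-3/13 w_R=0
total: w_G1=1 w_G3=0 w_R=3/13
asked value: 3/13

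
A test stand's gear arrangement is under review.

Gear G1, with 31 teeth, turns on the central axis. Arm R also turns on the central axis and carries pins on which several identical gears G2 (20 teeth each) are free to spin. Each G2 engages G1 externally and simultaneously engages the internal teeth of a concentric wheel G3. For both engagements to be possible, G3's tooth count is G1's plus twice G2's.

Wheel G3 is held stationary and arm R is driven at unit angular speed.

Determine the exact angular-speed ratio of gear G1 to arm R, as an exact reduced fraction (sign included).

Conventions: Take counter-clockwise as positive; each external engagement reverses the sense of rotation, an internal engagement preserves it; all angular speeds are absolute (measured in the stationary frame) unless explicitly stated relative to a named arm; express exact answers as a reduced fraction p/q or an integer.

102/31

recognized (axles ride arm R): planetary set, 31/20/71 teeth
ring teeth: 31 + 2·20 = 71
31(ω_sun−ω_arm) = −71(ω_ring−ω_arm),  ω_ring = 0, ω_arm = 1
ω_sun = 1 − (71/31)(0−1) = 102/31
ω_out/ω_in = 102/31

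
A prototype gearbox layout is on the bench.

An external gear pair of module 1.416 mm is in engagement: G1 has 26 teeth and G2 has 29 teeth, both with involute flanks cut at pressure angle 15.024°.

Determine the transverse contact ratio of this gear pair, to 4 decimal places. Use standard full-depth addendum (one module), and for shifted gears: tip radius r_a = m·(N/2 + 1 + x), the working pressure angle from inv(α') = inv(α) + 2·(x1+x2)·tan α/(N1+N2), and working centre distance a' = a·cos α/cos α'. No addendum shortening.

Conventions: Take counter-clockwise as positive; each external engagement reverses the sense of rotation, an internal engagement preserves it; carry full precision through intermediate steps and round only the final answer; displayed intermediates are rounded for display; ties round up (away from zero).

1.8811

class = single-mesh tooth geometry [involute pair 26T × 29T, m = 1.416]
base radii: r_b1 = 17.778765, r_b2 = 19.830161
tip radii: r_a1 = 19.824000, r_a2 = 21.948000
no profile shift: α' = α, a' = a
action lengths: √(r_a1²−r_b1²) = 8.769634, √(r_a2²−r_b2²) = 9.406349
base pitch p_b = π·m·cos α = 4.296434
CR = (8.769634 + 9.406349 − 38.940000·sin 15.02400°)/4.296434 = 1.881052
contact ratio ≈ 1.8811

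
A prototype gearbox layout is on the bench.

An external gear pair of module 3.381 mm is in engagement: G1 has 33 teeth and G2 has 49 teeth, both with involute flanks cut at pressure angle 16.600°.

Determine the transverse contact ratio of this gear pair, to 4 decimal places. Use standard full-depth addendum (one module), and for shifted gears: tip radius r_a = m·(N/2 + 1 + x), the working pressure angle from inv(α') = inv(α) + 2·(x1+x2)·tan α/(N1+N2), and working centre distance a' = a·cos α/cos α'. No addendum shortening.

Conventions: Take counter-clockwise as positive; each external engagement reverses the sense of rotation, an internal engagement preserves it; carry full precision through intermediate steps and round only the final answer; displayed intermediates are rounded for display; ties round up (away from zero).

1.9046

class = single-mesh tooth geometry [involute pair 33T × 49T, m = 3.381]
base radii: r_b1 = 53.461462, r_b2 = 79.382171
tip radii: r_a1 = 59.167500, r_a2 = 86.215500
no profile shift: α' = α, a' = a
action lengths: √(r_a1²−r_b1²) = 25.350840, √(r_a2²−r_b2²) = 33.639015
base pitch p_b = π·m·cos α = 10.179039
CR = (25.350840 + 33.639015 − 138.621000·sin 16.60000°)/10.179039 = 1.904644
contact ratio ≈ 1.9046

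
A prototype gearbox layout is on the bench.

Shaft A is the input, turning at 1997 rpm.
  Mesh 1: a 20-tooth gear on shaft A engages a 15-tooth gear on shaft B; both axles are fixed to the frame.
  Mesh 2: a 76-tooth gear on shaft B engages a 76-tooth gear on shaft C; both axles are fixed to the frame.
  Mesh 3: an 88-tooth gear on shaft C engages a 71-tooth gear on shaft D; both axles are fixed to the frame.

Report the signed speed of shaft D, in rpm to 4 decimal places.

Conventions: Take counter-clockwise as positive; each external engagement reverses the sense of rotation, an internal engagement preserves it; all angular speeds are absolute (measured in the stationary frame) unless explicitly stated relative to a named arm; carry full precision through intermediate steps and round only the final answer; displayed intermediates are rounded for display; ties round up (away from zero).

recognized (4 fixed axles, 3 meshes): fixed-axis compound train
mesh 1 [20T→15T]: ω = 1997.0000×20/15 = 2662.6667 rpm, sense flips to −
mesh 2 [76T→76T]: ω = 2662.6667×76/76 = 2662.6667 rpm, sense flips to +
mesh 3 [88T→71T]: ω = 2662.6667×88/71 = 3300.2066 rpm, sense flips to −
signed output speed = -3300.2066 rpm

-3300.2066 rpm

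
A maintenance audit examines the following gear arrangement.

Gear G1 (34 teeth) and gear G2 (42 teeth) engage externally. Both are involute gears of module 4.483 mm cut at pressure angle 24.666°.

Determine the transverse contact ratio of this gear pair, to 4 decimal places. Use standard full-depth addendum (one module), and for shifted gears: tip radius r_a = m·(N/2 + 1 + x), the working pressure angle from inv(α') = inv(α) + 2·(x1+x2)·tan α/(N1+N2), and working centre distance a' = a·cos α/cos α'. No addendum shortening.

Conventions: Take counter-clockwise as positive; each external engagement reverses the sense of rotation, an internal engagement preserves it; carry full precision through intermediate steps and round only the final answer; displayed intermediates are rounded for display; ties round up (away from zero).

1.5148

topology: single-mesh involute geometry — m = 4.483, 34T/42T pair
base radii: r_b1 = 69.257202, r_b2 = 85.553015
tip radii: r_a1 = 80.694000, r_a2 = 98.626000
no profile shift: α' = α, a' = a
action lengths: √(r_a1²−r_b1²) = 41.412094, √(r_a2²−r_b2²) = 49.069028
base pitch p_b = π·m·cos α = 12.798701
CR = (41.412094 + 49.069028 − 170.354000·sin 24.66600°)/12.798701 = 1.514814
contact ratio ≈ 1.5148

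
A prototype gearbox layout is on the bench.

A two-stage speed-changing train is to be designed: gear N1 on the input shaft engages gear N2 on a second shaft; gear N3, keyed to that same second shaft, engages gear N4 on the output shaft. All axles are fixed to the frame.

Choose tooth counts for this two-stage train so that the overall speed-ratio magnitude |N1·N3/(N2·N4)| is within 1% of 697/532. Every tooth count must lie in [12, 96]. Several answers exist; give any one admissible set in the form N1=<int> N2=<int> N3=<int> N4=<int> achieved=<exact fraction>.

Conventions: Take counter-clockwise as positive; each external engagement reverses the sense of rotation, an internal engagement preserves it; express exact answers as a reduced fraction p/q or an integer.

N1=17 N2=14 N3=41 N4=38 achieved=697/532

topology: fixed-axis compound train — 2 stages, target 697/532
target = 697/532 in lowest terms: an exact hit needs N1·N3 = k·697 and N2·N4 = k·532 for one integer k, every count in [12, 96]; additionally prefer no 1:1 stage (N1 ≠ N2, N3 ≠ N4)
k = 1: N1·N3 = 697 = 17·41, N2·N4 = 532 = 14·38
achieved = 17·41/(14·38) = 697/532; |achieved − target| = 0 ≤ 697/53200 ✓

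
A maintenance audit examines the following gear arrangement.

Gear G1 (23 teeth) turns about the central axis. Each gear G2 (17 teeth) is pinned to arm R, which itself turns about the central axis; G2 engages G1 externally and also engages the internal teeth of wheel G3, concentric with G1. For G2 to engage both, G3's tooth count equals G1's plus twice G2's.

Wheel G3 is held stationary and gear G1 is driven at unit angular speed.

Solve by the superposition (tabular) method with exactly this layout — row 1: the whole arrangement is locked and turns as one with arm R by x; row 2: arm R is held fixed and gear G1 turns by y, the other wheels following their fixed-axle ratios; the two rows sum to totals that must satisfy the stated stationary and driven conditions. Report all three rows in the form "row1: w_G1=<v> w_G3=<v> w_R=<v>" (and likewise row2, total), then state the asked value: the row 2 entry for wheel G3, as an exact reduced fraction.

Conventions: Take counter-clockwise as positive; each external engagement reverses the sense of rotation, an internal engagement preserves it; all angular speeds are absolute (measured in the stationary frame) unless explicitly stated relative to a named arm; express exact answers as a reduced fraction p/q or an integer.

recognized (axles ride arm R): planetary set, 23/17/57 teeth
row 1: whole set turns with the arm by x
row 2 — arm fixed, fixed-axis ratios: sun y, ring −(23/57)·y, arm 0
boundary: total ω_ring = x − (23/57)·y = 0 and total ω_sun = x + y = 1  ⇒  y = 57/80, x = 23/80
row 2 ring = −(23/57)·57/80 = -23/80
totals (row 1 + row 2): sun 23/80 + 57/80 = 1, ring 23/80 + (-23/80) = 0, arm 23/80 + 0 = 23/80
asked cell (row2, ring) = -23/80

row1: w_G1=23/80 w_G3=23/80 w_R=23/80
row2: w_G1=57/80 w_G3=-23/80 w_R=0
total: w_G1=1 w_G3=0 w_R=23/80
asked value: -23/80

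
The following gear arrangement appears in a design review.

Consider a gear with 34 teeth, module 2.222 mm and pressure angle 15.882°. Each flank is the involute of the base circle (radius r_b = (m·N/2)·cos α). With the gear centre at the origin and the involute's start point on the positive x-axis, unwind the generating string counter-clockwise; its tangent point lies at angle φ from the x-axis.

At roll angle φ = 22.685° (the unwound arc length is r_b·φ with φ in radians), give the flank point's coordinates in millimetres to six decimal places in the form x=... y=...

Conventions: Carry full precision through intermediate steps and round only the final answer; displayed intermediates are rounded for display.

x=39.069121 y=0.739936

topology: single-mesh involute geometry — m = 2.222, N = 34
pitch radius r_p = m·N/2 = 2.222·34/2 = 37.774000
base radius r_b = r_p·cos α = 37.774000·cos 15.882° = 36.332066
roll angle φ = 22.685° = 0.39592794 rad
x = r_b·(cos φ + φ·sin φ) = 39.069121
y = r_b·(sin φ − φ·cos φ) = 0.739936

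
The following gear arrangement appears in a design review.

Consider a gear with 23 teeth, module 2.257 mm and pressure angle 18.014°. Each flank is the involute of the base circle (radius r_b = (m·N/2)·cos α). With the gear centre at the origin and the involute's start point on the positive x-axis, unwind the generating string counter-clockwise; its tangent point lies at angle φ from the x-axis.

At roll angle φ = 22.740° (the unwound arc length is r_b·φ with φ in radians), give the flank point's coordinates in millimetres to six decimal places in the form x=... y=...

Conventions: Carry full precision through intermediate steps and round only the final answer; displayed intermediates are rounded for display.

x=26.551345 y=0.506322

single-mesh involute tooth geometry (23T wheel at module 2.257)
pitch radius r_p = m·N/2 = 2.257·23/2 = 25.955500
base radius r_b = r_p·cos α = 25.955500·cos 18.014° = 24.683187
roll angle φ = 22.740° = 0.39688787 rad
x = r_b·(cos φ + φ·sin φ) = 26.551345
y = r_b·(sin φ − φ·cos φ) = 0.506322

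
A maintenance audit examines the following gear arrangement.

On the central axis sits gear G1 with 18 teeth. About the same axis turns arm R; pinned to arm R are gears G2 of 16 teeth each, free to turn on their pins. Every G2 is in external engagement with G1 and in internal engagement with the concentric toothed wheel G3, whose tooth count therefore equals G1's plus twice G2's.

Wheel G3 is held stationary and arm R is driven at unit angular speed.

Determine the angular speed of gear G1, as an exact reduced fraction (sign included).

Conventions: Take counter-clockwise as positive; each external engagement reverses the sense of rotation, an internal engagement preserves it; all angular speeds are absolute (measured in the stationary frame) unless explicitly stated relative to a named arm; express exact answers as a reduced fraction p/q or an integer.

class = planetary set [G3 = 18+2·16 = 50; Willis about the carrier]
ring teeth: 18 + 2·16 = 50
18(ω_sun−ω_arm) = −50(ω_ring−ω_arm),  ω_ring = 0, ω_arm = 1
ω_sun = 1 − (50/18)(0−1) = 34/9
exact speed ratio = 34/9

34/9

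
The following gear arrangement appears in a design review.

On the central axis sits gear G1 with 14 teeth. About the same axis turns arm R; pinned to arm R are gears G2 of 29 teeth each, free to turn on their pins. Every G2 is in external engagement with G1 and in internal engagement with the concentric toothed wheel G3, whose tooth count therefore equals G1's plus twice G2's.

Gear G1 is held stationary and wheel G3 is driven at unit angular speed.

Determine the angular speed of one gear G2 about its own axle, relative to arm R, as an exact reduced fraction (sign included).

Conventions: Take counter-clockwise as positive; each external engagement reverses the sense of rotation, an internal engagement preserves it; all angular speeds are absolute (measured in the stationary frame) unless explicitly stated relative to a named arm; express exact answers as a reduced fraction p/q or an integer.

recognized (axles ride arm R): planetary set, 14/29/72 teeth
ring teeth: 14 + 2·29 = 72
14(ω_sun−ω_arm) = −72(ω_ring−ω_arm),  ω_sun = 0, ω_ring = 1
14(0−ω_arm) = −72(1−ω_arm)  ⇒  86·ω_arm = 72  ⇒  ω_arm = 36/43
sun–planet mesh: 14·(0−36/43) = −29·(ω_p−ω_arm)  ⇒  ω_p−ω_arm = 504/1247
exact speed ratio = 504/1247

504/1247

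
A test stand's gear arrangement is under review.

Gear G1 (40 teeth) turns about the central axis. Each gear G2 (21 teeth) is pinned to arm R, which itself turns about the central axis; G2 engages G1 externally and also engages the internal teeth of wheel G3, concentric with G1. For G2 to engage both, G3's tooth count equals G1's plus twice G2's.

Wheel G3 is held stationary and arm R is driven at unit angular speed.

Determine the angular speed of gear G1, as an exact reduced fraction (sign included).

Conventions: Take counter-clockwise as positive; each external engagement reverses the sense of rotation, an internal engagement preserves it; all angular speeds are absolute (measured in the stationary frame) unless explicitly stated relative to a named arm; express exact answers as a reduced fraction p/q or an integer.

61/20

planetary set (40T centre, 21T on arm, 82T internal) — Willis relation
ring teeth: 40 + 2·21 = 82
40(ω_sun−ω_arm) = −82(ω_ring−ω_arm),  ω_ring = 0, ω_arm = 1
ω_sun = 1 − (82/40)(0−1) = 61/20
exact speed ratio = 61/20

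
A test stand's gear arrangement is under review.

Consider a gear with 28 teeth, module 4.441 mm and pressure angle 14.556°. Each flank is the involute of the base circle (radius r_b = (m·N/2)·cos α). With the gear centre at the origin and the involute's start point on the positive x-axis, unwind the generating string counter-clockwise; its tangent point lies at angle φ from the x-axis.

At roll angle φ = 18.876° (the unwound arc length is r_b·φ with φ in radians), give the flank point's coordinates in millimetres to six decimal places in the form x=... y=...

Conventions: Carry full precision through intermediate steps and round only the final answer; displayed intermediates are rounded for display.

class = single-mesh tooth geometry [base-circle involute, m = 4.441, 28T]
pitch radius r_p = m·N/2 = 4.441·28/2 = 62.174000
base radius r_b = r_p·cos α = 62.174000·cos 14.556° = 60.178368
roll angle φ = 18.876° = 0.32944835 rad
x = r_b·(cos φ + φ·sin φ) = 63.356053
y = r_b·(sin φ − φ·cos φ) = 0.709513

x=63.356053 y=0.709513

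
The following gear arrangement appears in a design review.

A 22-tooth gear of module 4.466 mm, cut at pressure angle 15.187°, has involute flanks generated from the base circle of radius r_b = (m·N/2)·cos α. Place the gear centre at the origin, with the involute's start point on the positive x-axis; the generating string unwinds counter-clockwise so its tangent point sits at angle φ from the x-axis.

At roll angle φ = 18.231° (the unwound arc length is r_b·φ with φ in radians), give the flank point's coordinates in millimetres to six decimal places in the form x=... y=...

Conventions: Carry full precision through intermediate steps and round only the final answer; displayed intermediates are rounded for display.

class = single-mesh tooth geometry [base-circle involute, m = 4.466, 22T]
pitch radius r_p = m·N/2 = 4.466·22/2 = 49.126000
base radius r_b = r_p·cos α = 49.126000·cos 15.187° = 47.410322
roll angle φ = 18.231° = 0.31819098 rad
x = r_b·(cos φ + φ·sin φ) = 49.749955
y = r_b·(sin φ − φ·cos φ) = 0.503978

x=49.749955 y=0.503978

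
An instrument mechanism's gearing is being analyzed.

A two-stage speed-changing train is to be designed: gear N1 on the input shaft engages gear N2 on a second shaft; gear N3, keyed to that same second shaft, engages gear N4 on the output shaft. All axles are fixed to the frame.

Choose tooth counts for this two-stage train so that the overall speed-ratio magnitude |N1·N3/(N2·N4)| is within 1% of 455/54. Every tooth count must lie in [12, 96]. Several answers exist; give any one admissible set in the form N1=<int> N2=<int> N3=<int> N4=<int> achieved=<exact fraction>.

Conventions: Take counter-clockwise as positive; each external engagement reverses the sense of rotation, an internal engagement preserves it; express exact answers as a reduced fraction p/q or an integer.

topology: fixed-axis compound train — 2 stages, target 455/54
target = 455/54 in lowest terms: an exact hit needs N1·N3 = k·455 and N2·N4 = k·54 for one integer k, every count in [12, 96]; additionally prefer no 1:1 stage (N1 ≠ N2, N3 ≠ N4)
k = 1…3: no 1:1-free in-range split of k·455 and k·54 into factor pairs; take k = 4
k = 4: N1·N3 = 1820 = 20·91, N2·N4 = 216 = 12·18
achieved = 20·91/(12·18) = 455/54; |achieved − target| = 0 ≤ 91/1080 ✓

N1=20 N2=12 N3=91 N4=18 achieved=455/54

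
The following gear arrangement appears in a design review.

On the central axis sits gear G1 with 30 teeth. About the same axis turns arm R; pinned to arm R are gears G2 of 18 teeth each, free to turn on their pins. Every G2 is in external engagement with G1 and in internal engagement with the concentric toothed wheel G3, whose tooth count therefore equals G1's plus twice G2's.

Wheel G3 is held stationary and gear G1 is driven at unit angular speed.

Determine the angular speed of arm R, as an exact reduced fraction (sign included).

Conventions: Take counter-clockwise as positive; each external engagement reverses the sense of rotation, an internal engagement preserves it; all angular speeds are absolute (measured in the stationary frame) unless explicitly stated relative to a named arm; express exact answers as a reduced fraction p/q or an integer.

planetary set (30T centre, 18T on arm, 66T internal) — Willis relation
ring teeth: 30 + 2·18 = 66
30(ω_sun−ω_arm) = −66(ω_ring−ω_arm),  ω_ring = 0, ω_sun = 1
30(1−ω_arm) = −66(0−ω_arm)  ⇒  96·ω_arm = 30  ⇒  ω_arm = 5/16
exact speed ratio = 5/16

5/16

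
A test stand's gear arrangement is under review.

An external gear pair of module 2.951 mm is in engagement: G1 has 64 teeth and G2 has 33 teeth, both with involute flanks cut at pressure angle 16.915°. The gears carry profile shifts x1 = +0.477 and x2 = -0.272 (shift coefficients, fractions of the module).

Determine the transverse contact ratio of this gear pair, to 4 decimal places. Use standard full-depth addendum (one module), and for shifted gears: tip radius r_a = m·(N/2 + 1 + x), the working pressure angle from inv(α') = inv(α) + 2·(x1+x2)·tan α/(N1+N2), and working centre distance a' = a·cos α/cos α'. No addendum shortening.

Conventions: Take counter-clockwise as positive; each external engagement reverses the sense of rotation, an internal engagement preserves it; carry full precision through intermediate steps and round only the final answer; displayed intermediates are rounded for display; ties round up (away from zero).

1.8817

class = single-mesh tooth geometry [involute pair 64T × 33T, m = 2.951]
base radii: r_b1 = 90.346630, r_b2 = 46.584981
tip radii: r_a1 = 98.790627, r_a2 = 50.839828
inv(α') = inv(16.915°) + 2·(+0.477-0.272)·tan α/(64+33) = 0.01017219  ⇒  α' = 17.67451°
a' = a·cos α / cos α' = 143.1235·cos 16.915°/cos 17.67451° = 143.715462
action lengths: √(r_a1²−r_b1²) = 39.963413, √(r_a2²−r_b2²) = 20.359952
base pitch p_b = π·m·cos α = 8.869760
CR = (39.963413 + 20.359952 − 143.715462·sin 17.67451°)/8.869760 = 1.881678
contact ratio ≈ 1.8817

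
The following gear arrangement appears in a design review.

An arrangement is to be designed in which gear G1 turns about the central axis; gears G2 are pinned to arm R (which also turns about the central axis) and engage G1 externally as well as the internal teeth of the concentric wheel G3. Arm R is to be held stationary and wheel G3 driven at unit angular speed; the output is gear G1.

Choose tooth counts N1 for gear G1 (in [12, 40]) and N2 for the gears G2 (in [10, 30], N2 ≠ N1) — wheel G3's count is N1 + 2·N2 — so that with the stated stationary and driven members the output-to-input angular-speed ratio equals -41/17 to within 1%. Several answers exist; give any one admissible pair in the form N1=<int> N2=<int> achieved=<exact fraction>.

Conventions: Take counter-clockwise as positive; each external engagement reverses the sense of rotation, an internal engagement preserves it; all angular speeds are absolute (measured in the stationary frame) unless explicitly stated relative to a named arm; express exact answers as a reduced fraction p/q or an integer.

N1=17 N2=12 achieved=-41/17

design class (target -41/17): planetary set
Willis with ω_arm = 0: ω_sun/ω_ring = −N3/N1; set equal to -41/17  ⇒  N3/N1 = −(-41/17) = 41/17
N3 = N1 + 2·N2  ⇒  N2/N1 = (N3/N1 − 1)/2 = (41/17 − 1)/2 = 12/17
smallest multiple with N1 ≥ 12 and N2 ≥ 10: k = 1  ⇒  N1 = 1·17 = 17, N2 = 1·12 = 12 (N1 ≤ 40, N2 ≤ 30, N2 ≠ N1 ✓), N3 = 17 + 2·12 = 41
check: −N3/N1 with N1 = 17, N3 = 41 gives -41/17; |achieved − target| = 0 ≤ 41/1700 ✓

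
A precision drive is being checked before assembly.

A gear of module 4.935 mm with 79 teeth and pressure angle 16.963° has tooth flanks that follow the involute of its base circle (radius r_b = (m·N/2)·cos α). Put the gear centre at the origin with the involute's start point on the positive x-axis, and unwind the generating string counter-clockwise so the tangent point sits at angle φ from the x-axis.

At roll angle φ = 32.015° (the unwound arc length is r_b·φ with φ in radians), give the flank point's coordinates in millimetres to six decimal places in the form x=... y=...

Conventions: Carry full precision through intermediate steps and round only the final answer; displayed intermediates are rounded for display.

x=213.325824 y=10.507925

recognized (one wheel, involute flank): single-mesh tooth geometry, m = 4.935, N = 79
pitch radius r_p = m·N/2 = 4.935·79/2 = 194.932500
base radius r_b = r_p·cos α = 194.932500·cos 16.963° = 186.451642
roll angle φ = 32.015° = 0.55876716 rad
x = r_b·(cos φ + φ·sin φ) = 213.325824
y = r_b·(sin φ − φ·cos φ) = 10.507925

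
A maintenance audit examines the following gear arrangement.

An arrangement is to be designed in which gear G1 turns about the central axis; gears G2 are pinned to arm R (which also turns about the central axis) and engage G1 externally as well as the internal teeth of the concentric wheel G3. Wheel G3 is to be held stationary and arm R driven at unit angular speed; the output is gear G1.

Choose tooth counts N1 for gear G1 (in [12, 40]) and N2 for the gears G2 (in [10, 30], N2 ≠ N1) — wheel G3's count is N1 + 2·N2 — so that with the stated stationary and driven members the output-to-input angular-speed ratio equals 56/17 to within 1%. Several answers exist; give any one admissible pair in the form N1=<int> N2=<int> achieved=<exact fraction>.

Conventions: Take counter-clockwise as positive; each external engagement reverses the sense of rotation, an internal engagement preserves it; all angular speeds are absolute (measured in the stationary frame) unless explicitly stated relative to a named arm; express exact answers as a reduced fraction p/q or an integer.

N1=17 N2=11 achieved=56/17

topology: planetary set — design target 56/17, arm = carrier (Willis)
Willis with ω_ring = 0: ω_sun/ω_arm = (N1+N3)/N1; set equal to 56/17  ⇒  N3/N1 = 56/17 − 1 = 39/17
N3 = N1 + 2·N2  ⇒  N2/N1 = (N3/N1 − 1)/2 = (39/17 − 1)/2 = 11/17
smallest multiple with N1 ≥ 12 and N2 ≥ 10: k = 1  ⇒  N1 = 1·17 = 17, N2 = 1·11 = 11 (N1 ≤ 40, N2 ≤ 30, N2 ≠ N1 ✓), N3 = 17 + 2·11 = 39
check: (N1+N3)/N1 with N1 = 17, N3 = 39 gives 56/17; |achieved − target| = 0 ≤ 14/425 ✓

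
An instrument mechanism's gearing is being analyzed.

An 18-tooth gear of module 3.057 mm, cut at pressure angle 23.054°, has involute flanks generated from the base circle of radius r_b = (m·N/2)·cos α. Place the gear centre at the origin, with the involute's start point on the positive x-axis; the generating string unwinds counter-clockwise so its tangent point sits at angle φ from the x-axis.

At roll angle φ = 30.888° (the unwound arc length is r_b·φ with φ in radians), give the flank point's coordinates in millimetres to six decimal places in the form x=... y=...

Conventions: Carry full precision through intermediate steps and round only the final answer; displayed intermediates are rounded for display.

single-mesh involute tooth geometry (18T wheel at module 3.057)
pitch radius r_p = m·N/2 = 3.057·18/2 = 27.513000
base radius r_b = r_p·cos α = 27.513000·cos 23.054° = 25.315707
roll angle φ = 30.888° = 0.53909730 rad
x = r_b·(cos φ + φ·sin φ) = 28.731410
y = r_b·(sin φ − φ·cos φ) = 1.284091

x=28.731410 y=1.284091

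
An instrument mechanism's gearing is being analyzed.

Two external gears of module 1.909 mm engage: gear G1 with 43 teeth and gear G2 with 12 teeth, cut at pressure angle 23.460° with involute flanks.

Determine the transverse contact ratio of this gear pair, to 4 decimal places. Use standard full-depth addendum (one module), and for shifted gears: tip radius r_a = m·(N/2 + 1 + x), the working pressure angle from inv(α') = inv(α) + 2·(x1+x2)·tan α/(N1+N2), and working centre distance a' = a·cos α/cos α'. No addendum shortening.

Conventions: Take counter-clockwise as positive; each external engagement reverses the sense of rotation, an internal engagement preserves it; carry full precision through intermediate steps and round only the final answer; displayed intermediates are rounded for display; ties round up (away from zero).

class = single-mesh tooth geometry [involute pair 43T × 12T, m = 1.909]
base radii: r_b1 = 37.650772, r_b2 = 10.507192
tip radii: r_a1 = 42.952500, r_a2 = 13.363000
no profile shift: α' = α, a' = a
action lengths: √(r_a1²−r_b1²) = 20.672123, √(r_a2²−r_b2²) = 8.256433
base pitch p_b = π·m·cos α = 5.501553
CR = (20.672123 + 8.256433 − 52.497500·sin 23.46000°)/5.501553 = 1.459377
contact ratio ≈ 1.4594

1.4594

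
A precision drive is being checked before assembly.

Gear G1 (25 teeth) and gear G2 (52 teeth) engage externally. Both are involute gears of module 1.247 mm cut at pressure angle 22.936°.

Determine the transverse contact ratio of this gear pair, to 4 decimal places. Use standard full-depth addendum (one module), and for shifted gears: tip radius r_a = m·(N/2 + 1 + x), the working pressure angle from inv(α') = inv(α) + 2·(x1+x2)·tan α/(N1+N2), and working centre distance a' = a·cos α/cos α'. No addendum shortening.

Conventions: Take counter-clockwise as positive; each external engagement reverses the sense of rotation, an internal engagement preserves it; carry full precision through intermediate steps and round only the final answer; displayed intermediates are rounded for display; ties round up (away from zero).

1.5639

single-mesh involute tooth geometry (25T engaging 52T at module 1.247)
base radii: r_b1 = 14.355164, r_b2 = 29.858740
tip radii: r_a1 = 16.834500, r_a2 = 33.669000
no profile shift: α' = α, a' = a
action lengths: √(r_a1²−r_b1²) = 8.793729, √(r_a2²−r_b2²) = 15.558187
base pitch p_b = π·m·cos α = 3.607846
CR = (8.793729 + 15.558187 − 48.009500·sin 22.93600°)/3.607846 = 1.563949
contact ratio ≈ 1.5639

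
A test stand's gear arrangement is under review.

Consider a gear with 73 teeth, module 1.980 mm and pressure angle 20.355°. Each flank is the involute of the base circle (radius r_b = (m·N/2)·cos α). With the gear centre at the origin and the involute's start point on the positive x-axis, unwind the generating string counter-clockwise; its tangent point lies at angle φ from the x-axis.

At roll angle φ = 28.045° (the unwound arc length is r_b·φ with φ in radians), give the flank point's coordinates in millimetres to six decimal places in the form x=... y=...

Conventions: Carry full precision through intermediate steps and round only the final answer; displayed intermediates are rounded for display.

recognized (one wheel, involute flank): single-mesh tooth geometry, m = 1.980, N = 73
pitch radius r_p = m·N/2 = 1.980·73/2 = 72.270000
base radius r_b = r_p·cos α = 72.270000·cos 20.355° = 67.757134
roll angle φ = 28.045° = 0.48947759 rad
x = r_b·(cos φ + φ·sin φ) = 75.394296
y = r_b·(sin φ − φ·cos φ) = 2.585777

x=75.394296 y=2.585777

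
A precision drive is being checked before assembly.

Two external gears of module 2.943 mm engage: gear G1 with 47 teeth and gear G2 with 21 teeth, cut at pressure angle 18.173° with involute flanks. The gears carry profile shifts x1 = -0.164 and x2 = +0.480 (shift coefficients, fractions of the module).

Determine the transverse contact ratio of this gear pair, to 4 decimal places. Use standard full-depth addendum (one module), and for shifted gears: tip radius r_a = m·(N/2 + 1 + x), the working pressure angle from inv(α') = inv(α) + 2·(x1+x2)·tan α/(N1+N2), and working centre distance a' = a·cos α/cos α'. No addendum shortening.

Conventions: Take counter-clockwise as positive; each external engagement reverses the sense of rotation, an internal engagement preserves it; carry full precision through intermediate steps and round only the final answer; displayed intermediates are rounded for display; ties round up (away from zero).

1.5987

topology: single-mesh involute geometry — m = 2.943, 47T/21T pair
base radii: r_b1 = 65.710714, r_b2 = 29.360106
tip radii: r_a1 = 71.620848, r_a2 = 35.257140
inv(α') = inv(18.173°) + 2·(-0.164+0.480)·tan α/(47+21) = 0.01413339  ⇒  α' = 19.66032°
a' = a·cos α / cos α' = 100.0620·cos 18.173°/cos 19.66032° = 100.956186
action lengths: √(r_a1²−r_b1²) = 28.489435, √(r_a2²−r_b2²) = 19.520504
base pitch p_b = π·m·cos α = 8.784523
CR = (28.489435 + 19.520504 − 100.956186·sin 19.66032°)/8.784523 = 1.598712
contact ratio ≈ 1.5987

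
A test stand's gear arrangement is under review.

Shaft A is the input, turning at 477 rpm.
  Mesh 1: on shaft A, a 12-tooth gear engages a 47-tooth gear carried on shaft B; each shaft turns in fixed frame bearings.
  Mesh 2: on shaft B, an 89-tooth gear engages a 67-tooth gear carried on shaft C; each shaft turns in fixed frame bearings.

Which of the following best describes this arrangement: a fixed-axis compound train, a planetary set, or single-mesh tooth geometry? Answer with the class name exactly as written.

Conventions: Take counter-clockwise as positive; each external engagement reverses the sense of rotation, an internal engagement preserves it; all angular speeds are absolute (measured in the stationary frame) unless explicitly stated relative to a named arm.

fixed-axis compound train

2-mesh fixed-axis compound train (all bearings frame-fixed)
classification: fixed-axis compound train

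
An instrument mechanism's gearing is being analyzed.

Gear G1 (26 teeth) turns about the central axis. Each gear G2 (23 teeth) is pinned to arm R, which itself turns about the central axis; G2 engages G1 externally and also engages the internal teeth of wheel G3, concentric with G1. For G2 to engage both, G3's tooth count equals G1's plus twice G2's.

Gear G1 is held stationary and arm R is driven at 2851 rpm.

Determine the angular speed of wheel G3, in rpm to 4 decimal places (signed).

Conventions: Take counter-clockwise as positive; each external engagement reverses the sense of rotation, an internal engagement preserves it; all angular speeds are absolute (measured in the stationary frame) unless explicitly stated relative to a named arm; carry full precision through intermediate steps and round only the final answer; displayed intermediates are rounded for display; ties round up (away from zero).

class = planetary set [G3 = 26+2·23 = 72; Willis about the carrier]
normalise by the input: solve with ω_arm = 1, then scale by 2851 rpm
ring teeth: 26 + 2·23 = 72
26(ω_sun−ω_arm) = −72(ω_ring−ω_arm),  ω_sun = 0, ω_arm = 1
ω_ring = 1 − (26/72)(0−1) = 49/36
scale: ω_ring = 49/36 × 2851 rpm = +3880.5278 rpm

+3880.5278 rpm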